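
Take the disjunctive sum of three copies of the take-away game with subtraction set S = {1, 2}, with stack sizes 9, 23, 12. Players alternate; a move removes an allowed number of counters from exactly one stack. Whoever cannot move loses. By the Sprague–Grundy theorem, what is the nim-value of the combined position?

All stacks use S = {1, 2}:
G(0) = 0
G(1) = mex{0} = 1
G(2) = mex{1,0} = 2
G(3) = mex{2,1} = 0
G(4) = mex{0,2} = 1
G(5) = mex{1,0} = 2
G(6) = mex{2,1} = 0
G(7) = mex{0,2} = 1
G(8) = mex{1,0} = 2
G(9) = mex{2,1} = 0
G(10) = mex{0,2} = 1
G(11) = mex{1,0} = 2
G(12) = mex{2,1} = 0
G(13) = mex{0,2} = 1
G(14) = mex{1,0} = 2
G(15) = mex{2,1} = 0
G(16) = mex{0,2} = 1
G(17) = mex{1,0} = 2
G(18) = mex{2,1} = 0
G(19) = mex{0,2} = 1
G(20) = mex{1,0} = 2
G(21) = mex{2,1} = 0
G(22) = mex{0,2} = 1
G(23) = mex{1,0} = 2
Stack A: G(9) = 0.
Stack B: G(23) = 2.
Stack C: G(12) = 0.
Combined Grundy value = 0 ⊕ 2 ⊕ 0 = 2.

2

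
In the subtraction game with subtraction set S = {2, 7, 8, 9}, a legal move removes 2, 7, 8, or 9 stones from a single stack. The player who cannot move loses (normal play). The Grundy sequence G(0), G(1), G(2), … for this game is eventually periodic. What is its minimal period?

15

n :  0  1  2  3  4  5  6  7  8  9 10 11 12 13 14 15 16 17 18 19 20 21 22 23 24 25 26 27 28 29 30 31
G :  0  0  1  1  0  0  1  1  2  2  3  3  2  2  3  0  0  1  1  0  0  1  1  2  2  3  3  2  2  3  0  0
G(n+15) = G(n) holds for n = 0,…,8 (a full window of length max(S) = 9), so the sequence is purely periodic with period 15.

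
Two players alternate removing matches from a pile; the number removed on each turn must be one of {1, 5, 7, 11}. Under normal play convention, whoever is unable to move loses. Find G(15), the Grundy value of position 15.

1

n :  0  1  2  3  4  5  6  7  8  9 10 11 12 13 14 15
G :  0  1  0  1  0  1  0  1  0  1  0  1  0  1  0  1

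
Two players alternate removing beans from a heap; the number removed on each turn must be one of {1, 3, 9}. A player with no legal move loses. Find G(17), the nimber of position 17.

1

G(0) = 0
G(1) = mex{0} = 1
G(2) = mex{1} = 0
G(3) = mex{0,0} = 1
G(4) = mex{1,1} = 0
G(5) = mex{0,0} = 1
G(6) = mex{1,1} = 0
G(7) = mex{0,0} = 1
G(8) = mex{1,1} = 0
G(9) = mex{0,0,0} = 1
G(10) = mex{1,1,1} = 0
G(11) = mex{0,0,0} = 1
G(12) = mex{1,1,1} = 0
G(13) = mex{0,0,0} = 1
G(14) = mex{1,1,1} = 0
G(15) = mex{0,0,0} = 1
G(16) = mex{1,1,1} = 0
G(17) = mex{0,0,0} = 1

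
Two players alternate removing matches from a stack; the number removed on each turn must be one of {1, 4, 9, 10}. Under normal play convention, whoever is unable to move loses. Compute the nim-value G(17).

3

n :  0  1  2  3  4  5  6  7  8  9 10 11 12 13 14 15 16 17
G :  0  1  0  1  2  0  1  0  1  2  3  2  3  0  1  3  2  3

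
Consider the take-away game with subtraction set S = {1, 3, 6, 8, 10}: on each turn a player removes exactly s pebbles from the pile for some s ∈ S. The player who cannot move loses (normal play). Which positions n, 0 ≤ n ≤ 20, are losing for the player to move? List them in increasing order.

0, 2, 4, 9, 11, 13, 18, 20

G(0) = 0
G(1) = mex{0} = 1
G(2) = mex{1} = 0
G(3) = mex{0,0} = 1
G(4) = mex{1,1} = 0
G(5) = mex{0,0} = 1
G(6) = mex{1,1,0} = 2
G(7) = mex{2,0,1} = 3
G(8) = mex{3,1,0,0} = 2
G(9) = mex{2,2,1,1} = 0
G(10) = mex{0,3,0,0,0} = 1
G(11) = mex{1,2,1,1,1} = 0
G(12) = mex{0,0,2,0,0} = 1
G(13) = mex{1,1,3,1,1} = 0
G(14) = mex{0,0,2,2,0} = 1
G(15) = mex{1,1,0,3,1} = 2
G(16) = mex{2,0,1,2,2} = 3
G(17) = mex{3,1,0,0,3} = 2
G(18) = mex{2,2,1,1,2} = 0
G(19) = mex{0,3,0,0,0} = 1
G(20) = mex{1,2,1,1,1} = 0
P-positions are exactly the n with G(n) = 0.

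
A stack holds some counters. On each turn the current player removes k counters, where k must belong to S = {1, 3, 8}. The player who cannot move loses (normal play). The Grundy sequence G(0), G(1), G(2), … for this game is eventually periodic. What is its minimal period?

11

G(0) = 0
G(1) = mex{0} = 1
G(2) = mex{1} = 0
G(3) = mex{0,0} = 1
G(4) = mex{1,1} = 0
G(5) = mex{0,0} = 1
G(6) = mex{1,1} = 0
G(7) = mex{0,0} = 1
G(8) = mex{1,1,0} = 2
G(9) = mex{2,0,1} = 3
G(10) = mex{3,1,0} = 2
G(11) = mex{2,2,1} = 0
G(12) = mex{0,3,0} = 1
G(13) = mex{1,2,1} = 0
G(14) = mex{0,0,0} = 1
G(15) = mex{1,1,1} = 0
G(16) = mex{0,0,2} = 1
G(17) = mex{1,1,3} = 0
G(18) = mex{0,0,2} = 1
G(19) = mex{1,1,0} = 2
G(20) = mex{2,0,1} = 3
G(21) = mex{3,1,0} = 2
G(22) = mex{2,2,1} = 0
G(23) = mex{0,3,0} = 1
G(n+11) = G(n) holds for n = 0,…,7 (a full window of length max(S) = 8), so the sequence is purely periodic with period 11.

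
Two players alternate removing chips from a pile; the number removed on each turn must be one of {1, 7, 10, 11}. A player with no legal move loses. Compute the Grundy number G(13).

3

G(0) = 0
G(1) = mex{0} = 1
G(2) = mex{1} = 0
G(3) = mex{0} = 1
G(4) = mex{1} = 0
G(5) = mex{0} = 1
G(6) = mex{1} = 0
G(7) = mex{0,0} = 1
G(8) = mex{1,1} = 0
G(9) = mex{0,0} = 1
G(10) = mex{1,1,0} = 2
G(11) = mex{2,0,1,0} = 3
G(12) = mex{3,1,0,1} = 2
G(13) = mex{2,0,1,0} = 3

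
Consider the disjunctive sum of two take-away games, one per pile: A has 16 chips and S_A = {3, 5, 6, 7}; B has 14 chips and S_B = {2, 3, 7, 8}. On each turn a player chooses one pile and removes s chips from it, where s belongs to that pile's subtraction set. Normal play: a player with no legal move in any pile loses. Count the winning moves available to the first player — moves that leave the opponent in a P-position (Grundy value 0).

Pile A, S = {3, 5, 6, 7}:
n :  0  1  2  3  4  5  6  7  8  9 10 11 12 13 14 15 16
G :  0  0  0  1  1  1  2  2  2  3  0  0  0  1  1  1  2
G_A(16) = 2.
Pile B, S = {2, 3, 7, 8}:
G(0) = 0
G(1) = mex{} = 0
G(2) = mex{0} = 1
G(3) = mex{0,0} = 1
G(4) = mex{1,0} = 2
G(5) = mex{1,1} = 0
G(6) = mex{2,1} = 0
G(7) = mex{0,2,0} = 1
G(8) = mex{0,0,0,0} = 1
G(9) = mex{1,0,1,0} = 2
G(10) = mex{1,1,1,1} = 0
G(11) = mex{2,1,2,1} = 0
G(12) = mex{0,2,0,2} = 1
G(13) = mex{0,0,0,0} = 1
G(14) = mex{1,0,1,0} = 2
G_B(14) = 2.
Combined Grundy value = 2 ⊕ 2 = 0.
A winning move leaves total XOR = 0, i.e. changes one component's Grundy value g to g ⊕ X where X is the current total.
Pile A: target g' = 2⊕0 = 2, but every legal move changes the Grundy value (mex property), so 0 moves.
Pile B: target g' = 2⊕0 = 2, but every legal move changes the Grundy value (mex property), so 0 moves.

0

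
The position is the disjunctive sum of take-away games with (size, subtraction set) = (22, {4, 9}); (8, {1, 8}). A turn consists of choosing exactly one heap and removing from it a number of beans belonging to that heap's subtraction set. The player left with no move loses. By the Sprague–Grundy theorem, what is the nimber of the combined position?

Heap A, S = {4, 9}:
G(0) = 0
G(1) = mex{} = 0
G(2) = mex{} = 0
G(3) = mex{} = 0
G(4) = mex{0} = 1
G(5) = mex{0} = 1
G(6) = mex{0} = 1
G(7) = mex{0} = 1
G(8) = mex{1} = 0
G(9) = mex{1,0} = 2
G(10) = mex{1,0} = 2
G(11) = mex{1,0} = 2
G(12) = mex{0,0} = 1
G(13) = mex{2,1} = 0
G(14) = mex{2,1} = 0
G(15) = mex{2,1} = 0
G(16) = mex{1,1} = 0
G(17) = mex{0,0} = 1
G(18) = mex{0,2} = 1
G(19) = mex{0,2} = 1
G(20) = mex{0,2} = 1
G(21) = mex{1,1} = 0
G(22) = mex{1,0} = 2
G_A(22) = 2.
Heap B, S = {1, 8}:
n : 0 1 2 3 4 5 6 7 8
G : 0 1 0 1 0 1 0 1 2
G_B(8) = 2.
Combined Grundy value = 2 ⊕ 2 = 0.

0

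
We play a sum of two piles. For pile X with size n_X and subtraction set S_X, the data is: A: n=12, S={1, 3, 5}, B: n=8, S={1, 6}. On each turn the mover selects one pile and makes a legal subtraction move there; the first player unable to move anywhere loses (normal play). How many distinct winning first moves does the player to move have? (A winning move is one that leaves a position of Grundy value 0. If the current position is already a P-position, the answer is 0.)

5

Pile A, S = {1, 3, 5}:
n :  0  1  2  3  4  5  6  7  8  9 10 11 12
G :  0  1  0  1  0  1  0  1  0  1  0  1  0
G_A(12) = 0.
Pile B, S = {1, 6}:
n : 0 1 2 3 4 5 6 7 8
G : 0 1 0 1 0 1 2 0 1
G_B(8) = 1.
Combined Grundy value = 0 ⊕ 1 = 1.
A winning move leaves total XOR = 0, i.e. changes one component's Grundy value g to g ⊕ X where X is the current total.
Pile A: need g' = 0⊕1 = 1. Options: 12−1→G=1, 12−3→G=1, 12−5→G=1. Hits: 3.
Pile B: need g' = 1⊕1 = 0. Options: 8−1→G=0, 8−6→G=0. Hits: 2.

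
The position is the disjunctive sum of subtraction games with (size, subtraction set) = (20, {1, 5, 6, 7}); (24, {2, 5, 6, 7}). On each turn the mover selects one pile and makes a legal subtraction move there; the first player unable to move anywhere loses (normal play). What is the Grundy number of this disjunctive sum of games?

Pile A, S = {1, 5, 6, 7}:
n :  0  1  2  3  4  5  6  7  8  9 10 11 12 13 14 15 16 17 18 19 20
G :  0  1  0  1  0  1  2  3  2  3  2  3  0  1  0  1  0  1  2  3  2
G_A(20) = 2.
Pile B, S = {2, 5, 6, 7}:
G(0) = 0
G(1) = mex{} = 0
G(2) = mex{0} = 1
G(3) = mex{0} = 1
G(4) = mex{1} = 0
G(5) = mex{1,0} = 2
G(6) = mex{0,0,0} = 1
G(7) = mex{2,1,0,0} = 3
G(8) = mex{1,1,1,0} = 2
G(9) = mex{3,0,1,1} = 2
G(10) = mex{2,2,0,1} = 3
G(11) = mex{2,1,2,0} = 3
G(12) = mex{3,3,1,2} = 0
G(13) = mex{3,2,3,1} = 0
G(14) = mex{0,2,2,3} = 1
G(15) = mex{0,3,2,2} = 1
G(16) = mex{1,3,3,2} = 0
G(17) = mex{1,0,3,3} = 2
G(18) = mex{0,0,0,3} = 1
G(19) = mex{2,1,0,0} = 3
G(20) = mex{1,1,1,0} = 2
G(21) = mex{3,0,1,1} = 2
G(22) = mex{2,2,0,1} = 3
G(23) = mex{2,1,2,0} = 3
G(24) = mex{3,3,1,2} = 0
G_B(24) = 0.
Combined Grundy value = 2 ⊕ 0 = 2.

2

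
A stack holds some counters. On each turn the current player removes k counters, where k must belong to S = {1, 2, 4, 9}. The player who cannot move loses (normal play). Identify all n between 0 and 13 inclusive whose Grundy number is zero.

n :  0  1  2  3  4  5  6  7  8  9 10 11 12 13
G :  0  1  2  0  1  2  0  1  2  3  4  0  1  2
P-positions are exactly the n with G(n) = 0.

0, 3, 6, 11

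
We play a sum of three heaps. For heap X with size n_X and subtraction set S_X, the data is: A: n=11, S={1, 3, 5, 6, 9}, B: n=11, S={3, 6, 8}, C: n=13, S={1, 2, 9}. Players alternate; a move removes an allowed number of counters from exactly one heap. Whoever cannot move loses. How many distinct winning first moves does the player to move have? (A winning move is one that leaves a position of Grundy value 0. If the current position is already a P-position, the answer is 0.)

1

Heap A, S = {1, 3, 5, 6, 9}:
G(0) = 0
G(1) = mex{0} = 1
G(2) = mex{1} = 0
G(3) = mex{0,0} = 1
G(4) = mex{1,1} = 0
G(5) = mex{0,0,0} = 1
G(6) = mex{1,1,1,0} = 2
G(7) = mex{2,0,0,1} = 3
G(8) = mex{3,1,1,0} = 2
G(9) = mex{2,2,0,1,0} = 3
G(10) = mex{3,3,1,0,1} = 2
G(11) = mex{2,2,2,1,0} = 3
G_A(11) = 3.
Heap B, S = {3, 6, 8}:
n :  0  1  2  3  4  5  6  7  8  9 10 11
G :  0  0  0  1  1  1  2  2  2  3  3  0
G_B(11) = 0.
Heap C, S = {1, 2, 9}:
G(0) = 0
G(1) = mex{0} = 1
G(2) = mex{1,0} = 2
G(3) = mex{2,1} = 0
G(4) = mex{0,2} = 1
G(5) = mex{1,0} = 2
G(6) = mex{2,1} = 0
G(7) = mex{0,2} = 1
G(8) = mex{1,0} = 2
G(9) = mex{2,1,0} = 3
G(10) = mex{3,2,1} = 0
G(11) = mex{0,3,2} = 1
G(12) = mex{1,0,0} = 2
G(13) = mex{2,1,1} = 0
G_C(13) = 0.
Combined Grundy value = 3 ⊕ 0 ⊕ 0 = 3.
A winning move leaves total XOR = 0, i.e. changes one component's Grundy value g to g ⊕ X where X is the current total.
Heap A: need g' = 3⊕3 = 0. Options: 11−1→G=2, 11−3→G=2, 11−5→G=2, 11−6→G=1, 11−9→G=0. Hits: 1.
Heap B: need g' = 0⊕3 = 3. Options: 11−3→G=2, 11−6→G=1, 11−8→G=1. Hits: 0.
Heap C: need g' = 0⊕3 = 3. Options: 13−1→G=2, 13−2→G=1, 13−9→G=1. Hits: 0.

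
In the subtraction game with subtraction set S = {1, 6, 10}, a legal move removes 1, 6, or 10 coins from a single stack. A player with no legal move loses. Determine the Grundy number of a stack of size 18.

n :  0  1  2  3  4  5  6  7  8  9 10 11 12 13 14 15 16 17 18
G :  0  1  0  1  0  1  2  0  1  0  1  0  1  2  3  2  0  1  0

0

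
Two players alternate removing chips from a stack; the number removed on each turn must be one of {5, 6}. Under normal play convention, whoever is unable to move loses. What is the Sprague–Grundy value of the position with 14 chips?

n :  0  1  2  3  4  5  6  7  8  9 10 11 12 13 14
G :  0  0  0  0  0  1  1  1  1  1  2  0  0  0  0

0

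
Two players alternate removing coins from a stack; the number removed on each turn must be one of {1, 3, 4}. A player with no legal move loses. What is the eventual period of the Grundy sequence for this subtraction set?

7

n :  0  1  2  3  4  5  6  7  8  9 10 11 12 13 14 15
G :  0  1  0  1  2  3  2  0  1  0  1  2  3  2  0  1
G(n+7) = G(n) holds for n = 0,…,3 (a full window of length max(S) = 4), so the sequence is purely periodic with period 7.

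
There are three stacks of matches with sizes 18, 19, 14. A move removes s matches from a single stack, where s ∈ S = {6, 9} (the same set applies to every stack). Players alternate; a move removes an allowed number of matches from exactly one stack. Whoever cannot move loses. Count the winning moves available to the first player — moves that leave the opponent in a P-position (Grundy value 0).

All stacks use S = {6, 9}:
n :  0  1  2  3  4  5  6  7  8  9 10 11 12 13 14 15 16 17 18 19
G :  0  0  0  0  0  0  1  1  1  1  1  1  2  2  2  0  0  0  0  0
Stack A: G(18) = 0.
Stack B: G(19) = 0.
Stack C: G(14) = 2.
Combined Grundy value = 0 ⊕ 0 ⊕ 2 = 2.
A winning move leaves total XOR = 0, i.e. changes one component's Grundy value g to g ⊕ X where X is the current total.
Stack A: need g' = 0⊕2 = 2. Options: 18−6→G=2, 18−9→G=1. Hits: 1.
Stack B: need g' = 0⊕2 = 2. Options: 19−6→G=2, 19−9→G=1. Hits: 1.
Stack C: need g' = 2⊕2 = 0. Options: 14−6→G=1, 14−9→G=0. Hits: 1.

3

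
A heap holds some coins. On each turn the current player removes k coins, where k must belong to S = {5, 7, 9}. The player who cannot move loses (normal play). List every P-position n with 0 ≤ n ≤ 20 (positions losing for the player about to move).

G(0) = 0
G(1) = mex{} = 0
G(2) = mex{} = 0
G(3) = mex{} = 0
G(4) = mex{} = 0
G(5) = mex{0} = 1
G(6) = mex{0} = 1
G(7) = mex{0,0} = 1
G(8) = mex{0,0} = 1
G(9) = mex{0,0,0} = 1
G(10) = mex{1,0,0} = 2
G(11) = mex{1,0,0} = 2
G(12) = mex{1,1,0} = 2
G(13) = mex{1,1,0} = 2
G(14) = mex{1,1,1} = 0
G(15) = mex{2,1,1} = 0
G(16) = mex{2,1,1} = 0
G(17) = mex{2,2,1} = 0
G(18) = mex{2,2,1} = 0
G(19) = mex{0,2,2} = 1
G(20) = mex{0,2,2} = 1
P-positions are exactly the n with G(n) = 0.

0, 1, 2, 3, 4, 14, 15, 16, 17, 18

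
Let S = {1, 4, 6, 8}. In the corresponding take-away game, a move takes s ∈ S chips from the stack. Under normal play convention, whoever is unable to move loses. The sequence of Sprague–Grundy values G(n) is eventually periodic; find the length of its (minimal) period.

12

n :  0  1  2  3  4  5  6  7  8  9 10 11 12 13 14 15 16 17 18 19 20 21 22 23 24 25
G :  0  1  0  1  2  0  1  0  1  2  3  2  0  1  0  1  2  0  1  0  1  2  3  2  0  1
G(n+12) = G(n) holds for n = 0,…,7 (a full window of length max(S) = 8), so the sequence is purely periodic with period 12.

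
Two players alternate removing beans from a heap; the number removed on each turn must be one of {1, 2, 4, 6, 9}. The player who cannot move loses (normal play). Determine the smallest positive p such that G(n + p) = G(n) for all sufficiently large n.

8

n :  0  1  2  3  4  5  6  7  8  9 10 11 12 13 14 15 16 17 18
G :  0  1  2  0  1  2  3  4  0  1  2  0  1  2  3  4  0  1  2
G(n+8) = G(n) holds for n = 0,…,8 (a full window of length max(S) = 9), so the sequence is purely periodic with period 8.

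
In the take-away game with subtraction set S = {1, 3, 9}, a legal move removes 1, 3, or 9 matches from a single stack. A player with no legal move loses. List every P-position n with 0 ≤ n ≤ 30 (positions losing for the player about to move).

n :  0  1  2  3  4  5  6  7  8  9 10 11 12 13 14 15 16 17 18 19 20 21 22 23 24 25 26 27 28 29 30
G :  0  1  0  1  0  1  0  1  0  1  0  1  0  1  0  1  0  1  0  1  0  1  0  1  0  1  0  1  0  1  0
P-positions are exactly the n with G(n) = 0.

0, 2, 4, 6, 8, 10, 12, 14, 16, 18, 20, 22, 24, 26, 28, 30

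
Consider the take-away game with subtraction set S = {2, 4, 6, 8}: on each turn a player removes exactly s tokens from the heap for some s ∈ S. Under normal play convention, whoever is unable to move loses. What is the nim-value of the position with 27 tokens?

G(0) = 0
G(1) = mex{} = 0
G(2) = mex{0} = 1
G(3) = mex{0} = 1
G(4) = mex{1,0} = 2
G(5) = mex{1,0} = 2
G(6) = mex{2,1,0} = 3
G(7) = mex{2,1,0} = 3
G(8) = mex{3,2,1,0} = 4
G(9) = mex{3,2,1,0} = 4
G(10) = mex{4,3,2,1} = 0
G(11) = mex{4,3,2,1} = 0
G(12) = mex{0,4,3,2} = 1
G(13) = mex{0,4,3,2} = 1
G(14) = mex{1,0,4,3} = 2
G(15) = mex{1,0,4,3} = 2
G(16) = mex{2,1,0,4} = 3
G(17) = mex{2,1,0,4} = 3
G(18) = mex{3,2,1,0} = 4
G(19) = mex{3,2,1,0} = 4
G(20) = mex{4,3,2,1} = 0
G(21) = mex{4,3,2,1} = 0
G(22) = mex{0,4,3,2} = 1
G(23) = mex{0,4,3,2} = 1
G(24) = mex{1,0,4,3} = 2
G(25) = mex{1,0,4,3} = 2
G(26) = mex{2,1,0,4} = 3
G(27) = mex{2,1,0,4} = 3

3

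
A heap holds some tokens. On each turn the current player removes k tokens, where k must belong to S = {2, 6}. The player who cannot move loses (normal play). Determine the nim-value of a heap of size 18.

n :  0  1  2  3  4  5  6  7  8  9 10 11 12 13 14 15 16 17 18
G :  0  0  1  1  0  0  1  1  0  0  1  1  0  0  1  1  0  0  1

1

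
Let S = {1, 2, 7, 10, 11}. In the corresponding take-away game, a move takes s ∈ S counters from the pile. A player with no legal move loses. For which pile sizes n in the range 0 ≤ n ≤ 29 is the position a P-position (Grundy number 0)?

G(0) = 0
G(1) = mex{0} = 1
G(2) = mex{1,0} = 2
G(3) = mex{2,1} = 0
G(4) = mex{0,2} = 1
G(5) = mex{1,0} = 2
G(6) = mex{2,1} = 0
G(7) = mex{0,2,0} = 1
G(8) = mex{1,0,1} = 2
G(9) = mex{2,1,2} = 0
G(10) = mex{0,2,0,0} = 1
G(11) = mex{1,0,1,1,0} = 2
G(12) = mex{2,1,2,2,1} = 0
G(13) = mex{0,2,0,0,2} = 1
G(14) = mex{1,0,1,1,0} = 2
G(15) = mex{2,1,2,2,1} = 0
G(16) = mex{0,2,0,0,2} = 1
G(17) = mex{1,0,1,1,0} = 2
G(18) = mex{2,1,2,2,1} = 0
G(19) = mex{0,2,0,0,2} = 1
G(20) = mex{1,0,1,1,0} = 2
G(21) = mex{2,1,2,2,1} = 0
G(22) = mex{0,2,0,0,2} = 1
G(23) = mex{1,0,1,1,0} = 2
G(24) = mex{2,1,2,2,1} = 0
G(25) = mex{0,2,0,0,2} = 1
G(26) = mex{1,0,1,1,0} = 2
G(27) = mex{2,1,2,2,1} = 0
G(28) = mex{0,2,0,0,2} = 1
G(29) = mex{1,0,1,1,0} = 2
P-positions are exactly the n with G(n) = 0.

0, 3, 6, 9, 12, 15, 18, 21, 24, 27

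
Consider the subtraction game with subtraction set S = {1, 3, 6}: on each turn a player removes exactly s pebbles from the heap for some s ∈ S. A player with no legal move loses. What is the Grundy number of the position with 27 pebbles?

0

n :  0  1  2  3  4  5  6  7  8  9 10 11 12 13 14 15 16 17 18 19 20 21 22 23 24 25 26 27
G :  0  1  0  1  0  1  2  3  2  0  1  0  1  0  1  2  3  2  0  1  0  1  0  1  2  3  2  0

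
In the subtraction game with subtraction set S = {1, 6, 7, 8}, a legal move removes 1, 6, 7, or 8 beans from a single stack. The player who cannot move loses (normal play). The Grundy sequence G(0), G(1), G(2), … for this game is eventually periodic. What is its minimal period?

13

G(0) = 0
G(1) = mex{0} = 1
G(2) = mex{1} = 0
G(3) = mex{0} = 1
G(4) = mex{1} = 0
G(5) = mex{0} = 1
G(6) = mex{1,0} = 2
G(7) = mex{2,1,0} = 3
G(8) = mex{3,0,1,0} = 2
G(9) = mex{2,1,0,1} = 3
G(10) = mex{3,0,1,0} = 2
G(11) = mex{2,1,0,1} = 3
G(12) = mex{3,2,1,0} = 4
G(13) = mex{4,3,2,1} = 0
G(14) = mex{0,2,3,2} = 1
G(15) = mex{1,3,2,3} = 0
G(16) = mex{0,2,3,2} = 1
G(17) = mex{1,3,2,3} = 0
G(18) = mex{0,4,3,2} = 1
G(19) = mex{1,0,4,3} = 2
G(20) = mex{2,1,0,4} = 3
G(21) = mex{3,0,1,0} = 2
G(22) = mex{2,1,0,1} = 3
G(23) = mex{3,0,1,0} = 2
G(24) = mex{2,1,0,1} = 3
G(25) = mex{3,2,1,0} = 4
G(26) = mex{4,3,2,1} = 0
G(27) = mex{0,2,3,2} = 1
G(n+13) = G(n) holds for n = 0,…,7 (a full window of length max(S) = 8), so the sequence is purely periodic with period 13.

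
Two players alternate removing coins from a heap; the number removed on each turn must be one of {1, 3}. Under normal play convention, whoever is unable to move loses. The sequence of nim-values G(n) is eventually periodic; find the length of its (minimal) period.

n :  0  1  2  3  4  5  6  7  8  9 10 11 12 13 14
G :  0  1  0  1  0  1  0  1  0  1  0  1  0  1  0
G(n+2) = G(n) holds for n = 0,…,2 (a full window of length max(S) = 3), so the sequence is purely periodic with period 2.

2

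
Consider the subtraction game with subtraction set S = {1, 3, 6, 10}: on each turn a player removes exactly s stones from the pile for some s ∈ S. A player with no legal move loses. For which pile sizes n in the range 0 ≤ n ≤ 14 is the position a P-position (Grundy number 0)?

0, 2, 4, 9, 11, 13

G(0) = 0
G(1) = mex{0} = 1
G(2) = mex{1} = 0
G(3) = mex{0,0} = 1
G(4) = mex{1,1} = 0
G(5) = mex{0,0} = 1
G(6) = mex{1,1,0} = 2
G(7) = mex{2,0,1} = 3
G(8) = mex{3,1,0} = 2
G(9) = mex{2,2,1} = 0
G(10) = mex{0,3,0,0} = 1
G(11) = mex{1,2,1,1} = 0
G(12) = mex{0,0,2,0} = 1
G(13) = mex{1,1,3,1} = 0
G(14) = mex{0,0,2,0} = 1
P-positions are exactly the n with G(n) = 0.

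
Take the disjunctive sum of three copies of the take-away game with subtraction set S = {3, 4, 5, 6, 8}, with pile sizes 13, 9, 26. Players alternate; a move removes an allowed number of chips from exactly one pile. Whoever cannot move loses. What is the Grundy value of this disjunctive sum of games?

2

All piles use S = {3, 4, 5, 6, 8}:
n :  0  1  2  3  4  5  6  7  8  9 10 11 12 13 14 15 16 17 18 19 20 21 22 23 24 25 26
G :  0  0  0  1  1  1  2  2  2  3  3  0  0  0  1  1  1  2  2  2  3  3  0  0  0  1  1
Pile A: G(13) = 0.
Pile B: G(9) = 3.
Pile C: G(26) = 1.
Combined Grundy value = 0 ⊕ 3 ⊕ 1 = 2.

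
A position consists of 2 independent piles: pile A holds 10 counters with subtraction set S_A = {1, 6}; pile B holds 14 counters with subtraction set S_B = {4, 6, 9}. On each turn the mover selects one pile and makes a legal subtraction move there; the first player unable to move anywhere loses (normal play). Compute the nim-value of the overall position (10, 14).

1

Pile A, S = {1, 6}:
G(0) = 0
G(1) = mex{0} = 1
G(2) = mex{1} = 0
G(3) = mex{0} = 1
G(4) = mex{1} = 0
G(5) = mex{0} = 1
G(6) = mex{1,0} = 2
G(7) = mex{2,1} = 0
G(8) = mex{0,0} = 1
G(9) = mex{1,1} = 0
G(10) = mex{0,0} = 1
G_A(10) = 1.
Pile B, S = {4, 6, 9}:
G(0) = 0
G(1) = mex{} = 0
G(2) = mex{} = 0
G(3) = mex{} = 0
G(4) = mex{0} = 1
G(5) = mex{0} = 1
G(6) = mex{0,0} = 1
G(7) = mex{0,0} = 1
G(8) = mex{1,0} = 2
G(9) = mex{1,0,0} = 2
G(10) = mex{1,1,0} = 2
G(11) = mex{1,1,0} = 2
G(12) = mex{2,1,0} = 3
G(13) = mex{2,1,1} = 0
G(14) = mex{2,2,1} = 0
G_B(14) = 0.
Combined Grundy value = 1 ⊕ 0 = 1.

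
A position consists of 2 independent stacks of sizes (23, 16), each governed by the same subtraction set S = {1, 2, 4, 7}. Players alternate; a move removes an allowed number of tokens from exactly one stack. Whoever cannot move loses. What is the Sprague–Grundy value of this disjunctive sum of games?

All stacks use S = {1, 2, 4, 7}:
n :  0  1  2  3  4  5  6  7  8  9 10 11 12 13 14 15 16 17 18 19 20 21 22 23
G :  0  1  2  0  1  2  0  1  2  0  1  2  0  1  2  0  1  2  0  1  2  0  1  2
Stack A: G(23) = 2.
Stack B: G(16) = 1.
Combined Grundy value = 2 ⊕ 1 = 3.

3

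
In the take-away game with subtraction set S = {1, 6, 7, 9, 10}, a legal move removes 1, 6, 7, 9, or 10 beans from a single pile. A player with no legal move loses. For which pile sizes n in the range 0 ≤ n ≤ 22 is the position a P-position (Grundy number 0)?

0, 2, 4, 15, 17, 19

G(0) = 0
G(1) = mex{0} = 1
G(2) = mex{1} = 0
G(3) = mex{0} = 1
G(4) = mex{1} = 0
G(5) = mex{0} = 1
G(6) = mex{1,0} = 2
G(7) = mex{2,1,0} = 3
G(8) = mex{3,0,1} = 2
G(9) = mex{2,1,0,0} = 3
G(10) = mex{3,0,1,1,0} = 2
G(11) = mex{2,1,0,0,1} = 3
G(12) = mex{3,2,1,1,0} = 4
G(13) = mex{4,3,2,0,1} = 5
G(14) = mex{5,2,3,1,0} = 4
G(15) = mex{4,3,2,2,1} = 0
G(16) = mex{0,2,3,3,2} = 1
G(17) = mex{1,3,2,2,3} = 0
G(18) = mex{0,4,3,3,2} = 1
G(19) = mex{1,5,4,2,3} = 0
G(20) = mex{0,4,5,3,2} = 1
G(21) = mex{1,0,4,4,3} = 2
G(22) = mex{2,1,0,5,4} = 3
P-positions are exactly the n with G(n) = 0.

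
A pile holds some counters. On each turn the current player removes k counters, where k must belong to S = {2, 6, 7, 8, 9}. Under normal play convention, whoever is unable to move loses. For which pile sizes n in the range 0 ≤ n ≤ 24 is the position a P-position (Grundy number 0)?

0, 1, 4, 5, 15, 16, 19, 20

n :  0  1  2  3  4  5  6  7  8  9 10 11 12 13 14 15 16 17 18 19 20 21 22 23 24
G :  0  0  1  1  0  0  1  1  2  2  3  3  2  2  3  0  0  1  1  0  0  1  1  2  2
P-positions are exactly the n with G(n) = 0.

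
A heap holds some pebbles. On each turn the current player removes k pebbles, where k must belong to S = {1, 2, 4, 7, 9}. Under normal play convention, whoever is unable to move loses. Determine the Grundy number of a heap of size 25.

0

G(0) = 0
G(1) = mex{0} = 1
G(2) = mex{1,0} = 2
G(3) = mex{2,1} = 0
G(4) = mex{0,2,0} = 1
G(5) = mex{1,0,1} = 2
G(6) = mex{2,1,2} = 0
G(7) = mex{0,2,0,0} = 1
G(8) = mex{1,0,1,1} = 2
G(9) = mex{2,1,2,2,0} = 3
G(10) = mex{3,2,0,0,1} = 4
G(11) = mex{4,3,1,1,2} = 0
G(12) = mex{0,4,2,2,0} = 1
G(13) = mex{1,0,3,0,1} = 2
G(14) = mex{2,1,4,1,2} = 0
G(15) = mex{0,2,0,2,0} = 1
G(16) = mex{1,0,1,3,1} = 2
G(17) = mex{2,1,2,4,2} = 0
G(18) = mex{0,2,0,0,3} = 1
G(19) = mex{1,0,1,1,4} = 2
G(20) = mex{2,1,2,2,0} = 3
G(21) = mex{3,2,0,0,1} = 4
G(22) = mex{4,3,1,1,2} = 0
G(23) = mex{0,4,2,2,0} = 1
G(24) = mex{1,0,3,0,1} = 2
G(25) = mex{2,1,4,1,2} = 0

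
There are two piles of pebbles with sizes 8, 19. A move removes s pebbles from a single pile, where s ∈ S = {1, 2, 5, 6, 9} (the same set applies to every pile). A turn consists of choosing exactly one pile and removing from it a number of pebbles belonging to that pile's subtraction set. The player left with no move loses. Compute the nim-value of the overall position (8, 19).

3

All piles use S = {1, 2, 5, 6, 9}:
n :  0  1  2  3  4  5  6  7  8  9 10 11 12 13 14 15 16 17 18 19
G :  0  1  2  0  1  2  3  0  1  2  0  1  2  3  0  1  2  0  1  2
Pile A: G(8) = 1.
Pile B: G(19) = 2.
Combined Grundy value = 1 ⊕ 2 = 3.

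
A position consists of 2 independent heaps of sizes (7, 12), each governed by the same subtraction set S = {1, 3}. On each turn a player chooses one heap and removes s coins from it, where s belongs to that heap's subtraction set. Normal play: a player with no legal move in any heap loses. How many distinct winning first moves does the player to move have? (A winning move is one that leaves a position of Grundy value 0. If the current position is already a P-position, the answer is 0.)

4

All heaps use S = {1, 3}:
n :  0  1  2  3  4  5  6  7  8  9 10 11 12
G :  0  1  0  1  0  1  0  1  0  1  0  1  0
Heap A: G(7) = 1.
Heap B: G(12) = 0.
Combined Grundy value = 1 ⊕ 0 = 1.
A winning move leaves total XOR = 0, i.e. changes one component's Grundy value g to g ⊕ X where X is the current total.
Heap A: need g' = 1⊕1 = 0. Options: 7−1→G=0, 7−3→G=0. Hits: 2.
Heap B: need g' = 0⊕1 = 1. Options: 12−1→G=1, 12−3→G=1. Hits: 2.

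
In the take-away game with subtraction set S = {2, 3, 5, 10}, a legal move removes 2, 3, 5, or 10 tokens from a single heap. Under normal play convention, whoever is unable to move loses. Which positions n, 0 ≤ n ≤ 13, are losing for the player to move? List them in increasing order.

0, 1, 7, 8

n :  0  1  2  3  4  5  6  7  8  9 10 11 12 13
G :  0  0  1  1  2  2  3  0  0  1  1  2  2  3
P-positions are exactly the n with G(n) = 0.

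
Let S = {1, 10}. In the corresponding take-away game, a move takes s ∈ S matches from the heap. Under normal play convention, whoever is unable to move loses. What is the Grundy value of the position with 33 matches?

n :  0  1  2  3  4  5  6  7  8  9 10 11 12 13 14 15 16 17 18 19 20 21 22 23 24 25 26 27 28 29 30 31 32 33
G :  0  1  0  1  0  1  0  1  0  1  2  0  1  0  1  0  1  0  1  0  1  2  0  1  0  1  0  1  0  1  0  1  2  0

0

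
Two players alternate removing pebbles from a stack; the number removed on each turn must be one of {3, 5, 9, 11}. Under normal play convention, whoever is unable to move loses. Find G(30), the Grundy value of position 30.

0

n :  0  1  2  3  4  5  6  7  8  9 10 11 12 13 14 15 16 17 18 19 20 21 22 23 24 25 26 27 28 29 30
G :  0  0  0  1  1  1  2  2  0  3  3  1  4  2  0  0  0  1  1  1  2  2  0  3  3  1  4  2  0  0  0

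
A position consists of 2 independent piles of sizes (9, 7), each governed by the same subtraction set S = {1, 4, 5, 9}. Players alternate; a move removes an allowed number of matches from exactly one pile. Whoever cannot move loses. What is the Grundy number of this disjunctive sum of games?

All piles use S = {1, 4, 5, 9}:
G(0) = 0
G(1) = mex{0} = 1
G(2) = mex{1} = 0
G(3) = mex{0} = 1
G(4) = mex{1,0} = 2
G(5) = mex{2,1,0} = 3
G(6) = mex{3,0,1} = 2
G(7) = mex{2,1,0} = 3
G(8) = mex{3,2,1} = 0
G(9) = mex{0,3,2,0} = 1
Pile A: G(9) = 1.
Pile B: G(7) = 3.
Combined Grundy value = 1 ⊕ 3 = 2.

2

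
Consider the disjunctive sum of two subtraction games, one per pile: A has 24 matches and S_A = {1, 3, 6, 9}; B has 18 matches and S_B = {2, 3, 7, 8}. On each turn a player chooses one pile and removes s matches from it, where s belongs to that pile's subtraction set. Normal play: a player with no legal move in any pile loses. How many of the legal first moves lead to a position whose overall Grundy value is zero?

5

Pile A, S = {1, 3, 6, 9}:
n :  0  1  2  3  4  5  6  7  8  9 10 11 12 13 14 15 16 17 18 19 20 21 22 23 24
G :  0  1  0  1  0  1  2  3  2  3  2  3  0  1  0  1  0  1  2  3  2  3  2  3  0
G_A(24) = 0.
Pile B, S = {2, 3, 7, 8}:
n :  0  1  2  3  4  5  6  7  8  9 10 11 12 13 14 15 16 17 18
G :  0  0  1  1  2  0  0  1  1  2  0  0  1  1  2  0  0  1  1
G_B(18) = 1.
Combined Grundy value = 0 ⊕ 1 = 1.
A winning move leaves total XOR = 0, i.e. changes one component's Grundy value g to g ⊕ X where X is the current total.
Pile A: need g' = 0⊕1 = 1. Options: 24−1→G=3, 24−3→G=3, 24−6→G=2, 24−9→G=1. Hits: 1.
Pile B: need g' = 1⊕1 = 0. Options: 18−2→G=0, 18−3→G=0, 18−7→G=0, 18−8→G=0. Hits: 4.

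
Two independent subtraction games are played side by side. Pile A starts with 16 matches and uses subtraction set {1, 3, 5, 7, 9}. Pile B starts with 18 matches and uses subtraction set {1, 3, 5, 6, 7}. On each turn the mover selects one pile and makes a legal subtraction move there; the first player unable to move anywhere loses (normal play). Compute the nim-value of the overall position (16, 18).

Pile A, S = {1, 3, 5, 7, 9}:
G(0) = 0
G(1) = mex{0} = 1
G(2) = mex{1} = 0
G(3) = mex{0,0} = 1
G(4) = mex{1,1} = 0
G(5) = mex{0,0,0} = 1
G(6) = mex{1,1,1} = 0
G(7) = mex{0,0,0,0} = 1
G(8) = mex{1,1,1,1} = 0
G(9) = mex{0,0,0,0,0} = 1
G(10) = mex{1,1,1,1,1} = 0
G(11) = mex{0,0,0,0,0} = 1
G(12) = mex{1,1,1,1,1} = 0
G(13) = mex{0,0,0,0,0} = 1
G(14) = mex{1,1,1,1,1} = 0
G(15) = mex{0,0,0,0,0} = 1
G(16) = mex{1,1,1,1,1} = 0
G_A(16) = 0.
Pile B, S = {1, 3, 5, 6, 7}:
G(0) = 0
G(1) = mex{0} = 1
G(2) = mex{1} = 0
G(3) = mex{0,0} = 1
G(4) = mex{1,1} = 0
G(5) = mex{0,0,0} = 1
G(6) = mex{1,1,1,0} = 2
G(7) = mex{2,0,0,1,0} = 3
G(8) = mex{3,1,1,0,1} = 2
G(9) = mex{2,2,0,1,0} = 3
G(10) = mex{3,3,1,0,1} = 2
G(11) = mex{2,2,2,1,0} = 3
G(12) = mex{3,3,3,2,1} = 0
G(13) = mex{0,2,2,3,2} = 1
G(14) = mex{1,3,3,2,3} = 0
G(15) = mex{0,0,2,3,2} = 1
G(16) = mex{1,1,3,2,3} = 0
G(17) = mex{0,0,0,3,2} = 1
G(18) = mex{1,1,1,0,3} = 2
G_B(18) = 2.
Combined Grundy value = 0 ⊕ 2 = 2.

2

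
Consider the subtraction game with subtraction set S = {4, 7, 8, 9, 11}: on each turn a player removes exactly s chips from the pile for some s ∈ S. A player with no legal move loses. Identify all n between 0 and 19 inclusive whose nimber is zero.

n :  0  1  2  3  4  5  6  7  8  9 10 11 12 13 14 15 16 17 18 19
G :  0  0  0  0  1  1  1  1  2  2  2  2  3  3  3  0  0  0  0  1
P-positions are exactly the n with G(n) = 0.

0, 1, 2, 3, 15, 16, 17, 18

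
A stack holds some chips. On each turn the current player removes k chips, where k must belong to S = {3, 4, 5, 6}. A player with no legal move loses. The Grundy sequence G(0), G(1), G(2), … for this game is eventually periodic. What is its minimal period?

9

G(0) = 0
G(1) = mex{} = 0
G(2) = mex{} = 0
G(3) = mex{0} = 1
G(4) = mex{0,0} = 1
G(5) = mex{0,0,0} = 1
G(6) = mex{1,0,0,0} = 2
G(7) = mex{1,1,0,0} = 2
G(8) = mex{1,1,1,0} = 2
G(9) = mex{2,1,1,1} = 0
G(10) = mex{2,2,1,1} = 0
G(11) = mex{2,2,2,1} = 0
G(12) = mex{0,2,2,2} = 1
G(13) = mex{0,0,2,2} = 1
G(14) = mex{0,0,0,2} = 1
G(15) = mex{1,0,0,0} = 2
G(16) = mex{1,1,0,0} = 2
G(17) = mex{1,1,1,0} = 2
G(18) = mex{2,1,1,1} = 0
G(19) = mex{2,2,1,1} = 0
G(n+9) = G(n) holds for n = 0,…,5 (a full window of length max(S) = 6), so the sequence is purely periodic with period 9.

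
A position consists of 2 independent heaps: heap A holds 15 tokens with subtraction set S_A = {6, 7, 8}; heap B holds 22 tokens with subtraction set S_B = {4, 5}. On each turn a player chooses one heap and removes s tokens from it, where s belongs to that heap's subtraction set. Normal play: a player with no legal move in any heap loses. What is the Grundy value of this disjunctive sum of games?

1

Heap A, S = {6, 7, 8}:
G(0) = 0
G(1) = mex{} = 0
G(2) = mex{} = 0
G(3) = mex{} = 0
G(4) = mex{} = 0
G(5) = mex{} = 0
G(6) = mex{0} = 1
G(7) = mex{0,0} = 1
G(8) = mex{0,0,0} = 1
G(9) = mex{0,0,0} = 1
G(10) = mex{0,0,0} = 1
G(11) = mex{0,0,0} = 1
G(12) = mex{1,0,0} = 2
G(13) = mex{1,1,0} = 2
G(14) = mex{1,1,1} = 0
G(15) = mex{1,1,1} = 0
G_A(15) = 0.
Heap B, S = {4, 5}:
n :  0  1  2  3  4  5  6  7  8  9 10 11 12 13 14 15 16 17 18 19 20 21 22
G :  0  0  0  0  1  1  1  1  2  0  0  0  0  1  1  1  1  2  0  0  0  0  1
G_B(22) = 1.
Combined Grundy value = 0 ⊕ 1 = 1.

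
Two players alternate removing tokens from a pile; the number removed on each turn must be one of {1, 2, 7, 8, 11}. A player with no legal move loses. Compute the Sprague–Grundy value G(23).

2

n :  0  1  2  3  4  5  6  7  8  9 10 11 12 13 14 15 16 17 18 19 20 21 22 23
G :  0  1  2  0  1  2  0  1  2  0  1  2  0  1  2  0  1  2  0  1  2  0  1  2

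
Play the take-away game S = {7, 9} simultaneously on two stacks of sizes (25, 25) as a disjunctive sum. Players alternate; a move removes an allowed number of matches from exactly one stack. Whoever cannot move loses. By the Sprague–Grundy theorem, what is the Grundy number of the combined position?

0

All stacks use S = {7, 9}:
n :  0  1  2  3  4  5  6  7  8  9 10 11 12 13 14 15 16 17 18 19 20 21 22 23 24 25
G :  0  0  0  0  0  0  0  1  1  1  1  1  1  1  2  2  0  0  0  0  0  0  0  1  1  1
Stack A: G(25) = 1.
Stack B: G(25) = 1.
Combined Grundy value = 1 ⊕ 1 = 0.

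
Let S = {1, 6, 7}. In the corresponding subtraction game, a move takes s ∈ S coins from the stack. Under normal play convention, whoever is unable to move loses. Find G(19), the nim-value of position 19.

n :  0  1  2  3  4  5  6  7  8  9 10 11 12 13 14 15 16 17 18 19
G :  0  1  0  1  0  1  2  3  2  3  2  3  0  1  0  1  0  1  2  3

3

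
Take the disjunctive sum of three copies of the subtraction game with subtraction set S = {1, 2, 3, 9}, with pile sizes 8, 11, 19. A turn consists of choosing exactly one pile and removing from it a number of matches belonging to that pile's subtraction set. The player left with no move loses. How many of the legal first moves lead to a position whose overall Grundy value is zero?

All piles use S = {1, 2, 3, 9}:
n :  0  1  2  3  4  5  6  7  8  9 10 11 12 13 14 15 16 17 18 19
G :  0  1  2  3  0  1  2  3  0  1  2  3  0  1  2  3  0  1  2  3
Pile A: G(8) = 0.
Pile B: G(11) = 3.
Pile C: G(19) = 3.
Combined Grundy value = 0 ⊕ 3 ⊕ 3 = 0.
A winning move leaves total XOR = 0, i.e. changes one component's Grundy value g to g ⊕ X where X is the current total.
Pile A: target g' = 0⊕0 = 0, but every legal move changes the Grundy value (mex property), so 0 moves.
Pile B: target g' = 3⊕0 = 3, but every legal move changes the Grundy value (mex property), so 0 moves.
Pile C: target g' = 3⊕0 = 3, but every legal move changes the Grundy value (mex property), so 0 moves.

0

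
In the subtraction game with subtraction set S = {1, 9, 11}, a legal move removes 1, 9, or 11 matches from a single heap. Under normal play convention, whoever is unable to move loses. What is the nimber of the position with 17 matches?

1

G(0) = 0
G(1) = mex{0} = 1
G(2) = mex{1} = 0
G(3) = mex{0} = 1
G(4) = mex{1} = 0
G(5) = mex{0} = 1
G(6) = mex{1} = 0
G(7) = mex{0} = 1
G(8) = mex{1} = 0
G(9) = mex{0,0} = 1
G(10) = mex{1,1} = 0
G(11) = mex{0,0,0} = 1
G(12) = mex{1,1,1} = 0
G(13) = mex{0,0,0} = 1
G(14) = mex{1,1,1} = 0
G(15) = mex{0,0,0} = 1
G(16) = mex{1,1,1} = 0
G(17) = mex{0,0,0} = 1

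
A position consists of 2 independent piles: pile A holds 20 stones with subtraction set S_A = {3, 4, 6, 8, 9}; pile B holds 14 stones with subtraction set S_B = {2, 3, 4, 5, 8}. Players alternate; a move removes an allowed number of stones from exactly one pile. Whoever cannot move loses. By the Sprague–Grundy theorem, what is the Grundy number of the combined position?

2

Pile A, S = {3, 4, 6, 8, 9}:
G(0) = 0
G(1) = mex{} = 0
G(2) = mex{} = 0
G(3) = mex{0} = 1
G(4) = mex{0,0} = 1
G(5) = mex{0,0} = 1
G(6) = mex{1,0,0} = 2
G(7) = mex{1,1,0} = 2
G(8) = mex{1,1,0,0} = 2
G(9) = mex{2,1,1,0,0} = 3
G(10) = mex{2,2,1,0,0} = 3
G(11) = mex{2,2,1,1,0} = 3
G(12) = mex{3,2,2,1,1} = 0
G(13) = mex{3,3,2,1,1} = 0
G(14) = mex{3,3,2,2,1} = 0
G(15) = mex{0,3,3,2,2} = 1
G(16) = mex{0,0,3,2,2} = 1
G(17) = mex{0,0,3,3,2} = 1
G(18) = mex{1,0,0,3,3} = 2
G(19) = mex{1,1,0,3,3} = 2
G(20) = mex{1,1,0,0,3} = 2
G_A(20) = 2.
Pile B, S = {2, 3, 4, 5, 8}:
G(0) = 0
G(1) = mex{} = 0
G(2) = mex{0} = 1
G(3) = mex{0,0} = 1
G(4) = mex{1,0,0} = 2
G(5) = mex{1,1,0,0} = 2
G(6) = mex{2,1,1,0} = 3
G(7) = mex{2,2,1,1} = 0
G(8) = mex{3,2,2,1,0} = 4
G(9) = mex{0,3,2,2,0} = 1
G(10) = mex{4,0,3,2,1} = 5
G(11) = mex{1,4,0,3,1} = 2
G(12) = mex{5,1,4,0,2} = 3
G(13) = mex{2,5,1,4,2} = 0
G(14) = mex{3,2,5,1,3} = 0
G_B(14) = 0.
Combined Grundy value = 2 ⊕ 0 = 2.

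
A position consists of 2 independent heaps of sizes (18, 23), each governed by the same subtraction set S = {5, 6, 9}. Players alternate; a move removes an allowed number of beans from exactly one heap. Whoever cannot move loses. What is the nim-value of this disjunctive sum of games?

1

All heaps use S = {5, 6, 9}:
n :  0  1  2  3  4  5  6  7  8  9 10 11 12 13 14 15 16 17 18 19 20 21 22 23
G :  0  0  0  0  0  1  1  1  1  1  2  2  2  2  0  0  0  0  0  1  1  1  1  1
Heap A: G(18) = 0.
Heap B: G(23) = 1.
Combined Grundy value = 0 ⊕ 1 = 1.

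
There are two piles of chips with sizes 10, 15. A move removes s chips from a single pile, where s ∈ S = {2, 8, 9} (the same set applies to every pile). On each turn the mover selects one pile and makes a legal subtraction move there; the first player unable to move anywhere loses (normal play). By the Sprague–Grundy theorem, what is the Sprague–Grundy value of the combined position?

All piles use S = {2, 8, 9}:
G(0) = 0
G(1) = mex{} = 0
G(2) = mex{0} = 1
G(3) = mex{0} = 1
G(4) = mex{1} = 0
G(5) = mex{1} = 0
G(6) = mex{0} = 1
G(7) = mex{0} = 1
G(8) = mex{1,0} = 2
G(9) = mex{1,0,0} = 2
G(10) = mex{2,1,0} = 3
G(11) = mex{2,1,1} = 0
G(12) = mex{3,0,1} = 2
G(13) = mex{0,0,0} = 1
G(14) = mex{2,1,0} = 3
G(15) = mex{1,1,1} = 0
Pile A: G(10) = 3.
Pile B: G(15) = 0.
Combined Grundy value = 3 ⊕ 0 = 3.

3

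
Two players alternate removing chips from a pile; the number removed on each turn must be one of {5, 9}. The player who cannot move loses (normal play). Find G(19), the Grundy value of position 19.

n :  0  1  2  3  4  5  6  7  8  9 10 11 12 13 14 15 16 17 18 19
G :  0  0  0  0  0  1  1  1  1  1  2  2  2  2  0  0  0  0  0  1

1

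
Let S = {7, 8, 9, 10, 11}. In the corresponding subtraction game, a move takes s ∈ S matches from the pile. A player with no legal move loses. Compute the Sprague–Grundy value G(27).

n :  0  1  2  3  4  5  6  7  8  9 10 11 12 13 14 15 16 17 18 19 20 21 22 23 24 25 26 27
G :  0  0  0  0  0  0  0  1  1  1  1  1  1  1  2  2  2  2  0  0  0  0  0  0  0  1  1  1

1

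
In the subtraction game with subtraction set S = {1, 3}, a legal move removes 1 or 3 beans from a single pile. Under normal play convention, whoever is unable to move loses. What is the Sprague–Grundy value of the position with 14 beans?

0

G(0) = 0
G(1) = mex{0} = 1
G(2) = mex{1} = 0
G(3) = mex{0,0} = 1
G(4) = mex{1,1} = 0
G(5) = mex{0,0} = 1
G(6) = mex{1,1} = 0
G(7) = mex{0,0} = 1
G(8) = mex{1,1} = 0
G(9) = mex{0,0} = 1
G(10) = mex{1,1} = 0
G(11) = mex{0,0} = 1
G(12) = mex{1,1} = 0
G(13) = mex{0,0} = 1
G(14) = mex{1,1} = 0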